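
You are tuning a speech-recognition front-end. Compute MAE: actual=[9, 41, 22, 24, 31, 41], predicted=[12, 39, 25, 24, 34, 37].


Absolute errors: |9-12|=3, |41-39|=2, |22-25|=3, |24-24|=0, |31-34|=3, |41-37|=4
Sum = 15
MAE = 15/6 = 5/2

5/2


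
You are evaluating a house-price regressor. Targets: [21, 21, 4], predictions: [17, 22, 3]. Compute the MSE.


Squared errors: (21-17)²=16, (21-22)²=1, (4-3)²=1
Sum = 18
MSE = 18/3 = 6

6


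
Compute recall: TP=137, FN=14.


Recall = TP/(TP+FN)
= 137/(137+14)
= 137/151 = 90.73%

90.73%


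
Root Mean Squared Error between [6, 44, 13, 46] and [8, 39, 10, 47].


MSE = 39/4 = 9.75
RMSE = √(39/4) = 3.1225

3.1225


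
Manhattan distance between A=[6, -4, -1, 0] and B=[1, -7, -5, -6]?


d = |6-1| + |-4+ 7| + |-1+ 5| + |0+ 6|
  = 5 + 3 + 4 + 6
  = 18

18


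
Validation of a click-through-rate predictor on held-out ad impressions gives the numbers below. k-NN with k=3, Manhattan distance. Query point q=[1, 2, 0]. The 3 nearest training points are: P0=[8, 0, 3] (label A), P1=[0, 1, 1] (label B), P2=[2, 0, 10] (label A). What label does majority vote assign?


d(q,P0) = 12  (label A)
d(q,P1) = 3  (label B)
d(q,P2) = 13  (label A)
Votes: A=2, B=1
Majority → A

A


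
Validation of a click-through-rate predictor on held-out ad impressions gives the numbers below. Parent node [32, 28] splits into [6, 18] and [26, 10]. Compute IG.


Parent = [32, 28], H_parent = 0.9968
H_left = 0.8113 (n=24), H_right = 0.8524 (n=36)
H_children = (24/60)·0.8113 + (36/60)·0.8524 = 0.836
IG = 0.9968 - 0.836 = 0.1608

0.1608


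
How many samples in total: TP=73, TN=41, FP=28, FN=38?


Total = TP + TN + FP + FN
= 73 + 41 + 28 + 38
= 180
(Predicted positive: 101, predicted negative: 79)

180


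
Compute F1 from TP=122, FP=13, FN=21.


Precision = 122/135 = 0.9037
Recall = 122/143 = 0.8531
F1 = 2·P·R/(P+R) = 2·TP/(2·TP+FP+FN) = 244/(244+13+21) = 244/278 = 0.8777

0.8777


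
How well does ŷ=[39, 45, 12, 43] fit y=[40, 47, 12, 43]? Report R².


ȳ = 35.5
SS_res = Σ(y-ŷ)² = 5
SS_tot = Σ(y-ȳ)² = 761
R² = 1 - SS_res/SS_tot = 1 - 0.0066 = 0.9934

0.9934


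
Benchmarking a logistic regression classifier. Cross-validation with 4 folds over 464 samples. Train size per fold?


Fold size = 464/4 = 116
Training per fold = 464 - 116 = 348

348


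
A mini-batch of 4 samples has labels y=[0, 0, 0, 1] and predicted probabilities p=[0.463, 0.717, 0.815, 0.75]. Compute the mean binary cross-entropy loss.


L[0] = -ln(1-0.463) = -ln(0.537) = 0.6218
L[1] = -ln(1-0.717) = -ln(0.283) = 1.2623
L[2] = -ln(1-0.815) = -ln(0.185) = 1.6874
L[3] = -ln(0.75) = 0.2877
mean = (0.6218 + 1.2623 + 1.6874 + 0.2877)/4 = 0.9648

0.9648


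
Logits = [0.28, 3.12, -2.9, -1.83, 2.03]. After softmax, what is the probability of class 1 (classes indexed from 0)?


Exponentials: e^0.28=1.3231, e^3.12=22.6464, e^-2.9=0.055, e^-1.83=0.1604, e^2.03=7.6141
Sum = 31.799
Softmax = [0.0416, 0.7122, 0.0017, 0.005, 0.2394]
p[1] = 22.6464/31.799 = 0.7122

0.7122


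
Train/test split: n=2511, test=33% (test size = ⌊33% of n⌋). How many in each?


Test = ⌊2511·33/100⌋ = 828
Train = 2511 - 828 = 1683

Train: 1683, Test: 828


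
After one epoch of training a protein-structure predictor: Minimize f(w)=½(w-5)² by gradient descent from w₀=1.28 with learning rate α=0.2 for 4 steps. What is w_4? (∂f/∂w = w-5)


step 1: grad = 1.28-5 = -3.72; w = 1.28 - 0.2·(-3.72) = 2.024
step 2: grad = 2.024-5 = -2.976; w = 2.024 - 0.2·(-2.976) = 2.6192
step 3: grad = 2.6192-5 = -2.3808; w = 2.6192 - 0.2·(-2.3808) = 3.09536
step 4: grad = 3.09536-5 = -1.90464; w = 3.09536 - 0.2·(-1.90464) = 3.476288

3.476288


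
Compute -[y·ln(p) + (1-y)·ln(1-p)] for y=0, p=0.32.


BCE = -[y·ln(p) + (1-y)·ln(1-p)]
= -0 - 1·ln(1-0.32)
= -ln(0.68) = 0.3857

0.3857


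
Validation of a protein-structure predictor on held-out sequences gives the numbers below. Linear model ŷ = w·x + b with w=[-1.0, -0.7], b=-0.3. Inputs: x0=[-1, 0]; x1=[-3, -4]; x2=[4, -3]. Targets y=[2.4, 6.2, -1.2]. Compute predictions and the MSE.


ŷ0 = (-1.0)·(-1) + (-0.7)·(0) - 0.3 = 0.7
ŷ1 = (-1.0)·(-3) + (-0.7)·(-4) - 0.3 = 5.5
ŷ2 = (-1.0)·(4) + (-0.7)·(-3) - 0.3 = -2.2
errors² = [2.89, 0.49, 1.0]
MSE = 4.3800/3 = 1.46

1.46


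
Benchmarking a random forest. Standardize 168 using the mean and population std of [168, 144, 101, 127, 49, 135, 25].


μ = 107, σ = 48.4001
z = (168 - 107)/48.4001 = 1.2603

1.2603


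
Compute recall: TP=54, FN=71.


Recall = TP/(TP+FN)
= 54/(54+71)
= 54/125 = 43.2%

43.2%


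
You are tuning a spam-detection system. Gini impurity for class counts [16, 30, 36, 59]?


Probabilities: [16/141, 30/141, 36/141, 59/141] ≈ [0.1135, 0.2128, 0.2553, 0.4184]
Σpᵢ² = (256 + 900 + 1296 + 3481)/141² = 5933/19881
Gini = 1 - Σpᵢ² = 1 - 5933/19881 = 0.7016

0.7016


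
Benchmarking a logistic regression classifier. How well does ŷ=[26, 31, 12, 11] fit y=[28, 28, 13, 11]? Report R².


ȳ = 20
SS_res = Σ(y-ŷ)² = 14
SS_tot = Σ(y-ȳ)² = 258
R² = 1 - SS_res/SS_tot = 1 - 0.0543 = 0.9457

0.9457


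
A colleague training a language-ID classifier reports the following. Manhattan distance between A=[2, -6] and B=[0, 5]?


d = |2-0| + |-6-5|
  = 2 + 11
  = 13

13


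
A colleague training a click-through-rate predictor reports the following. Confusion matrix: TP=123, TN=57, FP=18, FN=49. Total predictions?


Total = TP + TN + FP + FN
= 123 + 57 + 18 + 49
= 247
(Predicted positive: 141, predicted negative: 106)

247


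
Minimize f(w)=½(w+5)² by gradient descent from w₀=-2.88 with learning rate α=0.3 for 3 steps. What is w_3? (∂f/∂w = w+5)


step 1: grad = -2.88+5 = 2.12; w = -2.88 - 0.3·(2.12) = -3.516
step 2: grad = -3.516+5 = 1.484; w = -3.516 - 0.3·(1.484) = -3.9612
step 3: grad = -3.9612+5 = 1.0388; w = -3.9612 - 0.3·(1.0388) = -4.27284

-4.27284


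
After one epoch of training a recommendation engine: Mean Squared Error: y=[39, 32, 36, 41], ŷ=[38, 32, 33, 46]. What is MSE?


Squared errors: (39-38)²=1, (32-32)²=0, (36-33)²=9, (41-46)²=25
Sum = 35
MSE = 35/4 = 35/4

35/4


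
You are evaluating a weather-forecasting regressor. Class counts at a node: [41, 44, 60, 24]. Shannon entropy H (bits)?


Probabilities: [41/169, 44/169, 60/169, 24/169] ≈ [0.2426, 0.2604, 0.355, 0.142]
H = -((41/169)·log₂(41/169) + (44/169)·log₂(44/169) + (60/169)·log₂(60/169) + (24/169)·log₂(24/169))
  = 1.9315 bits

1.9315 bits


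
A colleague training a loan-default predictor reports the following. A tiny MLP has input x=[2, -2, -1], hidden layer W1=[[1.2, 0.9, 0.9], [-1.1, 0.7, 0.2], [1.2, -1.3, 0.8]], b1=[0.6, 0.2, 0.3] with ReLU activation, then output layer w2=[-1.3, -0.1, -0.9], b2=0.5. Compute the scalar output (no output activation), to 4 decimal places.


z1[0] = (1.2)·(2) + (0.9)·(-2) + (0.9)·(-1) + 0.6 = 0.3
z1[1] = (-1.1)·(2) + (0.7)·(-2) + (0.2)·(-1) + 0.2 = -3.6
z1[2] = (1.2)·(2) + (-1.3)·(-2) + (0.8)·(-1) + 0.3 = 4.5
h = ReLU(z1) = [0.3, 0.0, 4.5]
output = (-1.3)·(0.3) + (-0.1)·(0.0) + (-0.9)·(4.5) + 0.5 = -3.94

-3.94


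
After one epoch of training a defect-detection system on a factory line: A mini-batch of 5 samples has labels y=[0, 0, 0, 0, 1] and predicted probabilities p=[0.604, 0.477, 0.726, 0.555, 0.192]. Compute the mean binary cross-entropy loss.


L[0] = -ln(1-0.604) = -ln(0.396) = 0.9263
L[1] = -ln(1-0.477) = -ln(0.523) = 0.6482
L[2] = -ln(1-0.726) = -ln(0.274) = 1.2946
L[3] = -ln(1-0.555) = -ln(0.445) = 0.8097
L[4] = -ln(0.192) = 1.6503
mean = (0.9263 + 0.6482 + 1.2946 + 0.8097 + 1.6503)/5 = 1.0658

1.0658


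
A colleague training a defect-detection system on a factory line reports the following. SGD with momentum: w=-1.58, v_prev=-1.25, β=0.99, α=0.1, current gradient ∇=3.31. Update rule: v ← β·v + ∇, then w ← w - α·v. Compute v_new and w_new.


v_new = 0.99·-1.25 + 3.31 = -1.2375 + 3.31 = 2.0725
w_new = -1.58 - 0.1·2.0725 = -1.58 - 0.20725 = -1.78725

v_new=2.0725, w_new=-1.78725


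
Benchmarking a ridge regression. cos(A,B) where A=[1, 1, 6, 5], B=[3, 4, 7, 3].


A·B = 1·3 + 1·4 + 6·7 + 5·3 = 64
‖A‖ = √63 = 7.9373, ‖B‖ = √83 = 9.1104
cos = 64/(√63·√83) = 64/√5229 = 0.8851

0.8851


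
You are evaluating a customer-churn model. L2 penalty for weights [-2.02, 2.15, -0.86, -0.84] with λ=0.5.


‖w‖₂² = (-2.02)² + (2.15)² + (-0.86)² + (-0.84)²
     = 4.0804 + 4.6225 + 0.7396 + 0.7056
     = 10.1481
λ·‖w‖₂² = 0.5·10.1481 = 5.07405

5.07405


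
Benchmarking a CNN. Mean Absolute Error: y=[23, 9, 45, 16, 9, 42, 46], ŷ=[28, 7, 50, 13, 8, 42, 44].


Absolute errors: |23-28|=5, |9-7|=2, |45-50|=5, |16-13|=3, |9-8|=1, |42-42|=0, |46-44|=2
Sum = 18
MAE = 18/7 = 18/7

18/7


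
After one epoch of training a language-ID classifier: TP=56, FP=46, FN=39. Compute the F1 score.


Precision = 56/102 = 0.549
Recall = 56/95 = 0.5895
F1 = 2·P·R/(P+R) = 2·TP/(2·TP+FP+FN) = 112/(112+46+39) = 112/197 = 0.5685

0.5685


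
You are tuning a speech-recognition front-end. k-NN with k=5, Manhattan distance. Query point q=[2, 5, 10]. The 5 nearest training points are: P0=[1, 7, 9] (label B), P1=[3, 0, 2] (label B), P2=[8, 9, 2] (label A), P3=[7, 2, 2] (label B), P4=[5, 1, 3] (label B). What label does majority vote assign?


d(q,P0) = 4  (label B)
d(q,P1) = 14  (label B)
d(q,P2) = 18  (label A)
d(q,P3) = 16  (label B)
d(q,P4) = 14  (label B)
Votes: A=1, B=4
Majority → B

B


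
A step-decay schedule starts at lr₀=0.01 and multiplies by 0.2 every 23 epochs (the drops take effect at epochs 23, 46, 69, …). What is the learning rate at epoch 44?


n_drops = ⌊44/23⌋ = 1
lr = 0.01·0.2^1 = 0.01·0.2 = 0.002

0.002


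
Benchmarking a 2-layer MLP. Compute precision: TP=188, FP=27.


Precision = TP/(TP+FP)
= 188/(188+27)
= 188/215 = 87.44%

87.44%


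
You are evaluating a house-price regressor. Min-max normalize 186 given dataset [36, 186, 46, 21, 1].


min=1, max=186
(186-1)/(186-1) = 185/185 = 1.0

1.0


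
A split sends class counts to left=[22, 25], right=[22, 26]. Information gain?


Parent = [44, 51], H_parent = 0.9961
H_left = 0.9971 (n=47), H_right = 0.995 (n=48)
H_children = (47/95)·0.9971 + (48/95)·0.995 = 0.996
IG = 0.9961 - 0.996 = 0.0001

0.0001


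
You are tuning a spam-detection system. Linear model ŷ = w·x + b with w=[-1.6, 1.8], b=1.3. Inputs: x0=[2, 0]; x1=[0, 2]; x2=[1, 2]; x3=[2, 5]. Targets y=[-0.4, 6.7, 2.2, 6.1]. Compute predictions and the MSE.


ŷ0 = (-1.6)·(2) + (1.8)·(0) + 1.3 = -1.9
ŷ1 = (-1.6)·(0) + (1.8)·(2) + 1.3 = 4.9
ŷ2 = (-1.6)·(1) + (1.8)·(2) + 1.3 = 3.3
ŷ3 = (-1.6)·(2) + (1.8)·(5) + 1.3 = 7.1
errors² = [2.25, 3.24, 1.21, 1.0]
MSE = 7.7000/4 = 1.925

1.925


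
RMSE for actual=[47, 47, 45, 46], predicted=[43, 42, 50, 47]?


MSE = 67/4 = 16.75
RMSE = √(67/4) = 4.0927

4.0927


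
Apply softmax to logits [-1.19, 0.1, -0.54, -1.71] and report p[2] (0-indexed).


Exponentials: e^-1.19=0.3042, e^0.1=1.1052, e^-0.54=0.5827, e^-1.71=0.1809
Sum = 2.173
Softmax = [0.14, 0.5086, 0.2682, 0.0832]
p[2] = 0.5827/2.173 = 0.2682

0.2682


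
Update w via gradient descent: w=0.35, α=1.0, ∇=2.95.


w_new = w - α·∇
= 0.35 - 1.0·2.95
= 0.35 - 2.95
= -2.6

-2.6


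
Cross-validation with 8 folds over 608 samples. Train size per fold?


Fold size = 608/8 = 76
Training per fold = 608 - 76 = 532

532


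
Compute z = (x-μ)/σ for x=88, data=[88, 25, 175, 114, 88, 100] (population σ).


μ = 98.3333, σ = 44.1915
z = (88 - 98.3333)/44.1915 = -0.2338

-0.2338


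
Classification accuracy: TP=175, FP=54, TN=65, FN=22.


Accuracy = (TP+TN)/(TP+TN+FP+FN)
= (175+65)/(316)
= 240/316 = 75.95%

75.95%


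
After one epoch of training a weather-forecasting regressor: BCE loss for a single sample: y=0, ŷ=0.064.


BCE = -[y·ln(p) + (1-y)·ln(1-p)]
= -0 - 1·ln(1-0.064)
= -ln(0.936) = 0.0661

0.0661


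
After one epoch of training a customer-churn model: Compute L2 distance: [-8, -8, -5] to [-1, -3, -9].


d = √((-8+ 1)² + (-8+ 3)² + (-5+ 9)²)
  = √(49 + 25 + 16)
  = √90 = 9.4868

9.4868


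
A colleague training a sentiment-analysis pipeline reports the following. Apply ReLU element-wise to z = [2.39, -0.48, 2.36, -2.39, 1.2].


ReLU(2.39) = max(0, 2.39) = 2.39
ReLU(-0.48) = max(0, -0.48) = 0.0
ReLU(2.36) = max(0, 2.36) = 2.36
ReLU(-2.39) = max(0, -2.39) = 0.0
ReLU(1.2) = max(0, 1.2) = 1.2
result = [2.39, 0.0, 2.36, 0.0, 1.2]

[2.39, 0.0, 2.36, 0.0, 1.2]


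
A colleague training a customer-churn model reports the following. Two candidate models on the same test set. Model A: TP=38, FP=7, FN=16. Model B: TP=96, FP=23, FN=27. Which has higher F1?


Model A: P=38/45=0.8444, R=38/54=0.7037, F1=2PR/(P+R)=2TP/(2TP+FP+FN)=76/99=0.7677
Model B: P=96/119=0.8067, R=96/123=0.7805, F1=2PR/(P+R)=2TP/(2TP+FP+FN)=192/242=0.7934
0.7677 < 0.7934 → Model B

Model B


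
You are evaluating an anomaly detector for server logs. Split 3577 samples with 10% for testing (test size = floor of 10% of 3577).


Test = ⌊3577·10/100⌋ = 357
Train = 3577 - 357 = 3220

Train: 3220, Test: 357


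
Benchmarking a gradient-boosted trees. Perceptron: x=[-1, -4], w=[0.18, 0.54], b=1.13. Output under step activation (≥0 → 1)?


z = (-1)·(0.18) + (-4)·(0.54) + 1.13
  = -1.21
step(z) = 0 (z<0)

0


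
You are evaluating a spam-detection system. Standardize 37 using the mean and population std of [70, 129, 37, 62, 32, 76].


μ = 67.6667, σ = 31.8364
z = (37 - 67.6667)/31.8364 = -0.9633

-0.9633


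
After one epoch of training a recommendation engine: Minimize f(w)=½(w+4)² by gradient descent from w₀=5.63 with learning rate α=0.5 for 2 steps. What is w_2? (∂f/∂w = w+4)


step 1: grad = 5.63+4 = 9.63; w = 5.63 - 0.5·(9.63) = 0.815
step 2: grad = 0.815+4 = 4.815; w = 0.815 - 0.5·(4.815) = -1.5925

-1.5925


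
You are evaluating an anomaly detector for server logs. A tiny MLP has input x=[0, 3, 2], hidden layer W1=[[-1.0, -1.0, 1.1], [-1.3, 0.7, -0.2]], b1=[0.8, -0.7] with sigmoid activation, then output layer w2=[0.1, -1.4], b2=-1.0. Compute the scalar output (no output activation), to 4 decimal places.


z1[0] = (-1.0)·(0) + (-1.0)·(3) + (1.1)·(2) + 0.8 = 0.0
z1[1] = (-1.3)·(0) + (0.7)·(3) + (-0.2)·(2) - 0.7 = 1.0
h = sigmoid(z1) = [0.5, 0.7311]
output = (0.1)·(0.5) + (-1.4)·(0.7311) - 1.0 = -1.9735

-1.9735


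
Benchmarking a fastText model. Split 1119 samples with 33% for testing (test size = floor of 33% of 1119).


Test = ⌊1119·33/100⌋ = 369
Train = 1119 - 369 = 750

Train: 750, Test: 369


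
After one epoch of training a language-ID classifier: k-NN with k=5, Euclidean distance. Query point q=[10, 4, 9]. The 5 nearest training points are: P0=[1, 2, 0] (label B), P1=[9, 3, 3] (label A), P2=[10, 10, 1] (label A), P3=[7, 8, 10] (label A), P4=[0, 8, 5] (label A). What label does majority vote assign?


d(q,P0) = 12.8841  (label B)
d(q,P1) = 6.1644  (label A)
d(q,P2) = 10.0  (label A)
d(q,P3) = 5.099  (label A)
d(q,P4) = 11.4891  (label A)
Votes: A=4, B=1
Majority → A

A


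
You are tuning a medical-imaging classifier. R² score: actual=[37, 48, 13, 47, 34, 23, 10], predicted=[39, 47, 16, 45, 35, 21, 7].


ȳ = 30.2857
SS_res = Σ(y-ŷ)² = 32
SS_tot = Σ(y-ȳ)² = 1415.43
R² = 1 - SS_res/SS_tot = 1 - 0.0226 = 0.9774

0.9774


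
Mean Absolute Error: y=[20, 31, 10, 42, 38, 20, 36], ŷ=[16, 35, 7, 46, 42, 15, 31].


Absolute errors: |20-16|=4, |31-35|=4, |10-7|=3, |42-46|=4, |38-42|=4, |20-15|=5, |36-31|=5
Sum = 29
MAE = 29/7 = 29/7

29/7


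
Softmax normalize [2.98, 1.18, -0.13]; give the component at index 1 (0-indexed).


Exponentials: e^2.98=19.6878, e^1.18=3.2544, e^-0.13=0.8781
Sum = 23.8203
Softmax = [0.8265, 0.1366, 0.0369]
p[1] = 3.2544/23.8203 = 0.1366

0.1366


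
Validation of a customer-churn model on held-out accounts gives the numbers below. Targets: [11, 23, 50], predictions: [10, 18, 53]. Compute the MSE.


Squared errors: (11-10)²=1, (23-18)²=25, (50-53)²=9
Sum = 35
MSE = 35/3 = 35/3

35/3


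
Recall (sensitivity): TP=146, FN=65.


Recall = TP/(TP+FN)
= 146/(146+65)
= 146/211 = 69.19%

69.19%


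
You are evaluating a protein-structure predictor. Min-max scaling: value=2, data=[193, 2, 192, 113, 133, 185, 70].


min=2, max=193
(2-2)/(193-2) = 0/191 = 0.0

0.0


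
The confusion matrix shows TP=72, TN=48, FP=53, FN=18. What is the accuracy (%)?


Accuracy = (TP+TN)/(TP+TN+FP+FN)
= (72+48)/(191)
= 120/191 = 62.83%

62.83%


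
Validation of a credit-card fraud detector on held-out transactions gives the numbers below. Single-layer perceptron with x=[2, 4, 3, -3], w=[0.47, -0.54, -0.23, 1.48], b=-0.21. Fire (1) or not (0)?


z = (2)·(0.47) + (4)·(-0.54) + (3)·(-0.23) + (-3)·(1.48) - 0.21
  = -6.56
step(z) = 0 (z<0)

0


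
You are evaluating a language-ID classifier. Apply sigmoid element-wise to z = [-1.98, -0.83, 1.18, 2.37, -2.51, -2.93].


σ(-1.98) = 1/(1+e^1.98) = 0.1213
σ(-0.83) = 1/(1+e^0.83) = 0.3036
σ(1.18) = 1/(1+e^-1.18) = 0.7649
σ(2.37) = 1/(1+e^-2.37) = 0.9145
σ(-2.51) = 1/(1+e^2.51) = 0.0752
σ(-2.93) = 1/(1+e^2.93) = 0.0507
result = [0.1213, 0.3036, 0.7649, 0.9145, 0.0752, 0.0507]

[0.1213, 0.3036, 0.7649, 0.9145, 0.0752, 0.0507]


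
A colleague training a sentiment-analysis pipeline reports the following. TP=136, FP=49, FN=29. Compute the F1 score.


Precision = 136/185 = 0.7351
Recall = 136/165 = 0.8242
F1 = 2·P·R/(P+R) = 2·TP/(2·TP+FP+FN) = 272/(272+49+29) = 272/350 = 0.7771

0.7771


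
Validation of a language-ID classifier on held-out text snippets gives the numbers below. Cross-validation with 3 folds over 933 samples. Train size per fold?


Fold size = 933/3 = 311
Training per fold = 933 - 311 = 622

622


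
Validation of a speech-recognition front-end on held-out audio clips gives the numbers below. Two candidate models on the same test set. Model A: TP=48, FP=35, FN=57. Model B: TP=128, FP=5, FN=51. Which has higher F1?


Model A: P=48/83=0.5783, R=48/105=0.4571, F1=2PR/(P+R)=2TP/(2TP+FP+FN)=96/188=0.5106
Model B: P=128/133=0.9624, R=128/179=0.7151, F1=2PR/(P+R)=2TP/(2TP+FP+FN)=256/312=0.8205
0.5106 < 0.8205 → Model B

Model B


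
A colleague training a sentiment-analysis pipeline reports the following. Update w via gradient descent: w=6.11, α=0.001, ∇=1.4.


w_new = w - α·∇
= 6.11 - 0.001·1.4
= 6.11 - 0.0014
= 6.1086

6.1086


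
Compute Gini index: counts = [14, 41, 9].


Probabilities: [14/64, 41/64, 9/64] ≈ [0.2188, 0.6406, 0.1406]
Σpᵢ² = (196 + 1681 + 81)/64² = 1958/4096
Gini = 1 - Σpᵢ² = 1 - 1958/4096 = 0.522

0.522


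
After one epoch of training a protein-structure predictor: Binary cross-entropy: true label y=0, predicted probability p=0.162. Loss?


BCE = -[y·ln(p) + (1-y)·ln(1-p)]
= -0 - 1·ln(1-0.162)
= -ln(0.838) = 0.1767

0.1767


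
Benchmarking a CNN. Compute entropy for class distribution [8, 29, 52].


Probabilities: [8/89, 29/89, 52/89] ≈ [0.0899, 0.3258, 0.5843]
H = -((8/89)·log₂(8/89) + (29/89)·log₂(29/89) + (52/89)·log₂(52/89))
  = 1.2925 bits

1.2925 bits


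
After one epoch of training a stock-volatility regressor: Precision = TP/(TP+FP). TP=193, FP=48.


Precision = TP/(TP+FP)
= 193/(193+48)
= 193/241 = 80.08%

80.08%


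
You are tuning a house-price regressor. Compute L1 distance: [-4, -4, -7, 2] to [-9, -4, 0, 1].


d = |-4+ 9| + |-4+ 4| + |-7-0| + |2-1|
  = 5 + 0 + 7 + 1
  = 13

13


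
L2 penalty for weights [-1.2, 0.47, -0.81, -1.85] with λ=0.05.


‖w‖₂² = (-1.2)² + (0.47)² + (-0.81)² + (-1.85)²
     = 1.44 + 0.2209 + 0.6561 + 3.4225
     = 5.7395
λ·‖w‖₂² = 0.05·5.7395 = 0.286975

0.286975


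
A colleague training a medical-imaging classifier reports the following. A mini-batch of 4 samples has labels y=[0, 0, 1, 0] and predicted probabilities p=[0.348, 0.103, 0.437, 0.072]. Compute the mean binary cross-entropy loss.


L[0] = -ln(1-0.348) = -ln(0.652) = 0.4277
L[1] = -ln(1-0.103) = -ln(0.897) = 0.1087
L[2] = -ln(0.437) = 0.8278
L[3] = -ln(1-0.072) = -ln(0.928) = 0.0747
mean = (0.4277 + 0.1087 + 0.8278 + 0.0747)/4 = 0.3597

0.3597


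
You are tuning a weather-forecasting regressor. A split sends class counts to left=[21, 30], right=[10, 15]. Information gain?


Parent = [31, 45], H_parent = 0.9754
H_left = 0.9774 (n=51), H_right = 0.971 (n=25)
H_children = (51/76)·0.9774 + (25/76)·0.971 = 0.9753
IG = 0.9754 - 0.9753 = 0.0001

0.0001


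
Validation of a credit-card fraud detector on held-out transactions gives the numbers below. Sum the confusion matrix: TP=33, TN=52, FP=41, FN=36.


Total = TP + TN + FP + FN
= 33 + 52 + 41 + 36
= 162
(Predicted positive: 74, predicted negative: 88)

162


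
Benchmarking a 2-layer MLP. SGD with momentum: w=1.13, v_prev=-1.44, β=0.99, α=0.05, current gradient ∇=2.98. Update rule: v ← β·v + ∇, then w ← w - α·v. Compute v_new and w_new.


v_new = 0.99·-1.44 + 2.98 = -1.4256 + 2.98 = 1.5544
w_new = 1.13 - 0.05·1.5544 = 1.13 - 0.07772 = 1.05228

v_new=1.5544, w_new=1.05228


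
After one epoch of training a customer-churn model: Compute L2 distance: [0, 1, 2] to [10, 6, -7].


d = √((0-10)² + (1-6)² + (2+ 7)²)
  = √(100 + 25 + 81)
  = √206 = 14.3527

14.3527


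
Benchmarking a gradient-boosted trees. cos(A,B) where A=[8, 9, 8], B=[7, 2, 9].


A·B = 8·7 + 9·2 + 8·9 = 146
‖A‖ = √209 = 14.4568, ‖B‖ = √134 = 11.5758
cos = 146/(√209·√134) = 146/√28006 = 0.8724

0.8724


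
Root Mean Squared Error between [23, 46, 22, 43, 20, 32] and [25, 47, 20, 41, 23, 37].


MSE = 47/6 = 7.8333
RMSE = √(47/6) = 2.7988

2.7988


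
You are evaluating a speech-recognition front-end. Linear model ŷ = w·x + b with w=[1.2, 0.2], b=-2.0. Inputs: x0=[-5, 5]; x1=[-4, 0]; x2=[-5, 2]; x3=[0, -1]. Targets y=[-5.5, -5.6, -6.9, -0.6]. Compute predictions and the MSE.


ŷ0 = (1.2)·(-5) + (0.2)·(5) - 2.0 = -7.0
ŷ1 = (1.2)·(-4) + (0.2)·(0) - 2.0 = -6.8
ŷ2 = (1.2)·(-5) + (0.2)·(2) - 2.0 = -7.6
ŷ3 = (1.2)·(0) + (0.2)·(-1) - 2.0 = -2.2
errors² = [2.25, 1.44, 0.49, 2.56]
MSE = 6.7400/4 = 1.685

1.685


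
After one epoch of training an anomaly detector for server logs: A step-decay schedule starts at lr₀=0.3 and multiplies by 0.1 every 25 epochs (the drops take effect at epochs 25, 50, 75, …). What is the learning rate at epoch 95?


n_drops = ⌊95/25⌋ = 3
lr = 0.3·0.1^3 = 0.3·0.001 = 0.0003

0.0003


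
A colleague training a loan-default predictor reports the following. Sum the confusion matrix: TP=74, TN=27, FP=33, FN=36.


Total = TP + TN + FP + FN
= 74 + 27 + 33 + 36
= 170
(Predicted positive: 107, predicted negative: 63)

170


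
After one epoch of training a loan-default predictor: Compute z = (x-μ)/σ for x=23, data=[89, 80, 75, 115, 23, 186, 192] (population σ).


μ = 108.5714, σ = 56.878
z = (23 - 108.5714)/56.878 = -1.5045

-1.5045


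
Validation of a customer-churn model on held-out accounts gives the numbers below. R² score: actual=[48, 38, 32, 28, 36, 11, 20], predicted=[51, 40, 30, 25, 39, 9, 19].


ȳ = 30.4286
SS_res = Σ(y-ŷ)² = 40
SS_tot = Σ(y-ȳ)² = 891.71
R² = 1 - SS_res/SS_tot = 1 - 0.0449 = 0.9551

0.9551


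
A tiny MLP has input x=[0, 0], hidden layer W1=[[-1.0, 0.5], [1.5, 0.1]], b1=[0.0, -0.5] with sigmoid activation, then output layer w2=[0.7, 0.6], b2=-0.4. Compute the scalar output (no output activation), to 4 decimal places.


z1[0] = (-1.0)·(0) + (0.5)·(0) + 0.0 = 0.0
z1[1] = (1.5)·(0) + (0.1)·(0) - 0.5 = -0.5
h = sigmoid(z1) = [0.5, 0.3775]
output = (0.7)·(0.5) + (0.6)·(0.3775) - 0.4 = 0.1765

0.1765


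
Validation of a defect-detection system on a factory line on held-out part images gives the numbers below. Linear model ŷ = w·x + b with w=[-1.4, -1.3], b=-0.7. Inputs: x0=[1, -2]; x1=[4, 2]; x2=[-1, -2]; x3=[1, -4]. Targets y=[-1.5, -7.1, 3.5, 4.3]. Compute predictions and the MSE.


ŷ0 = (-1.4)·(1) + (-1.3)·(-2) - 0.7 = 0.5
ŷ1 = (-1.4)·(4) + (-1.3)·(2) - 0.7 = -8.9
ŷ2 = (-1.4)·(-1) + (-1.3)·(-2) - 0.7 = 3.3
ŷ3 = (-1.4)·(1) + (-1.3)·(-4) - 0.7 = 3.1
errors² = [4.0, 3.24, 0.04, 1.44]
MSE = 8.7200/4 = 2.18

2.18


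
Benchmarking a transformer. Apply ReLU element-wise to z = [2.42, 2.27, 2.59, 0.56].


ReLU(2.42) = max(0, 2.42) = 2.42
ReLU(2.27) = max(0, 2.27) = 2.27
ReLU(2.59) = max(0, 2.59) = 2.59
ReLU(0.56) = max(0, 0.56) = 0.56
result = [2.42, 2.27, 2.59, 0.56]

[2.42, 2.27, 2.59, 0.56]


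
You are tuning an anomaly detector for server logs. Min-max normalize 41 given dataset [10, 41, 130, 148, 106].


min=10, max=148
(41-10)/(148-10) = 31/138 = 0.2246

0.2246


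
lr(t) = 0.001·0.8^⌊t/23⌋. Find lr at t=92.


n_drops = ⌊92/23⌋ = 4
lr = 0.001·0.8^4 = 0.001·0.4096 = 0.0004096

0.0004096


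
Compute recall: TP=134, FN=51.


Recall = TP/(TP+FN)
= 134/(134+51)
= 134/185 = 72.43%

72.43%


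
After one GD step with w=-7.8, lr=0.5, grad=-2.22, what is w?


w_new = w - α·∇
= -7.8 - 0.5·-2.22
= -7.8 + 1.11
= -6.69

-6.69


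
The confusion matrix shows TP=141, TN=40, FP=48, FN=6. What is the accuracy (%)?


Accuracy = (TP+TN)/(TP+TN+FP+FN)
= (141+40)/(235)
= 181/235 = 77.02%

77.02%


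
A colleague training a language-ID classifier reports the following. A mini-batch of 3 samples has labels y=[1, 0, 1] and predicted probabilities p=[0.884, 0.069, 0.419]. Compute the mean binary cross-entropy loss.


L[0] = -ln(0.884) = 0.1233
L[1] = -ln(1-0.069) = -ln(0.931) = 0.0715
L[2] = -ln(0.419) = 0.8699
mean = (0.1233 + 0.0715 + 0.8699)/3 = 0.3549

0.3549


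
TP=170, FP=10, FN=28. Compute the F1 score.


Precision = 170/180 = 0.9444
Recall = 170/198 = 0.8586
F1 = 2·P·R/(P+R) = 2·TP/(2·TP+FP+FN) = 340/(340+10+28) = 340/378 = 0.8995

0.8995


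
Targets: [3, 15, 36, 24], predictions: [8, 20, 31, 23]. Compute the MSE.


Squared errors: (3-8)²=25, (15-20)²=25, (36-31)²=25, (24-23)²=1
Sum = 76
MSE = 76/4 = 19

19


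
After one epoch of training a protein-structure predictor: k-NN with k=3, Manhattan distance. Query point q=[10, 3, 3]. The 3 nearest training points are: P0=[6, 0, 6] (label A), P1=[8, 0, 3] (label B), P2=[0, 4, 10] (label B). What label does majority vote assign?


d(q,P0) = 10  (label A)
d(q,P1) = 5  (label B)
d(q,P2) = 18  (label B)
Votes: A=1, B=2
Majority → B

B


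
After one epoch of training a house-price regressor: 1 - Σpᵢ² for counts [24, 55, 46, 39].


Probabilities: [24/164, 55/164, 46/164, 39/164] ≈ [0.1463, 0.3354, 0.2805, 0.2378]
Σpᵢ² = (576 + 3025 + 2116 + 1521)/164² = 7238/26896
Gini = 1 - Σpᵢ² = 1 - 7238/26896 = 0.7309

0.7309


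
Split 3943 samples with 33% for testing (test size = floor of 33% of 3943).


Test = ⌊3943·33/100⌋ = 1301
Train = 3943 - 1301 = 2642

Train: 2642, Test: 1301


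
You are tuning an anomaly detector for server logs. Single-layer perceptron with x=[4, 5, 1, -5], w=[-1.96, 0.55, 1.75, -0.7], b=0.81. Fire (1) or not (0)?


z = (4)·(-1.96) + (5)·(0.55) + (1)·(1.75) + (-5)·(-0.7) + 0.81
  = 0.97
step(z) = 1 (z≥0)

1


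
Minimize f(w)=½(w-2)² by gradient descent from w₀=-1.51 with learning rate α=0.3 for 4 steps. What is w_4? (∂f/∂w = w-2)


step 1: grad = -1.51-2 = -3.51; w = -1.51 - 0.3·(-3.51) = -0.457
step 2: grad = -0.457-2 = -2.457; w = -0.457 - 0.3·(-2.457) = 0.2801
step 3: grad = 0.2801-2 = -1.7199; w = 0.2801 - 0.3·(-1.7199) = 0.79607
step 4: grad = 0.79607-2 = -1.20393; w = 0.79607 - 0.3·(-1.20393) = 1.157249

1.157249


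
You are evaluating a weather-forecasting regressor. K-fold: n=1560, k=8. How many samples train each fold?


Fold size = 1560/8 = 195
Training per fold = 1560 - 195 = 1365

1365


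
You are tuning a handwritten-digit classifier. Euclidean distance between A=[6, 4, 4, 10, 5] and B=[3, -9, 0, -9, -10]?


d = √((6-3)² + (4+ 9)² + (4-0)² + (10+ 9)² + (5+ 10)²)
  = √(9 + 169 + 16 + 361 + 225)
  = √780 = 27.9285

27.9285


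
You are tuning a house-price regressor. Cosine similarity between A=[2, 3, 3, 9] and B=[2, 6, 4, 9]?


A·B = 2·2 + 3·6 + 3·4 + 9·9 = 115
‖A‖ = √103 = 10.1489, ‖B‖ = √137 = 11.7047
cos = 115/(√103·√137) = 115/√14111 = 0.9681

0.9681


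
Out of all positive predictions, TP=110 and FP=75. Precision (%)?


Precision = TP/(TP+FP)
= 110/(110+75)
= 110/185 = 59.46%

59.46%


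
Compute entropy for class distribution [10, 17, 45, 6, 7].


Probabilities: [10/85, 17/85, 45/85, 6/85, 7/85] ≈ [0.1176, 0.2, 0.5294, 0.0706, 0.0824]
H = -((10/85)·log₂(10/85) + (17/85)·log₂(17/85) + (45/85)·log₂(45/85) + (6/85)·log₂(6/85) + (7/85)·log₂(7/85))
  = 1.88 bits

1.88 bits


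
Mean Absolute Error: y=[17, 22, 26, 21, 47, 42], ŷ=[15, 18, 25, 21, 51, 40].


Absolute errors: |17-15|=2, |22-18|=4, |26-25|=1, |21-21|=0, |47-51|=4, |42-40|=2
Sum = 13
MAE = 13/6 = 13/6

13/6


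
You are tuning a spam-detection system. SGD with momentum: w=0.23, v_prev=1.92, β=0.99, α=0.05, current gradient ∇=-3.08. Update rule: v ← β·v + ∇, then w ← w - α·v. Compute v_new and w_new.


v_new = 0.99·1.92 - 3.08 = 1.9008 - 3.08 = -1.1792
w_new = 0.23 - 0.05·-1.1792 = 0.23 + 0.05896 = 0.28896

v_new=-1.1792, w_new=0.28896


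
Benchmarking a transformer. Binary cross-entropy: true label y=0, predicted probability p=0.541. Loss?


BCE = -[y·ln(p) + (1-y)·ln(1-p)]
= -0 - 1·ln(1-0.541)
= -ln(0.459) = 0.7787

0.7787


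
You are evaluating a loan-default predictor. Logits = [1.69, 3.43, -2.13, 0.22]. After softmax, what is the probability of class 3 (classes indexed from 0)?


Exponentials: e^1.69=5.4195, e^3.43=30.8766, e^-2.13=0.1188, e^0.22=1.2461
Sum = 37.661
Softmax = [0.1439, 0.8199, 0.0032, 0.0331]
p[3] = 1.2461/37.661 = 0.0331

0.0331


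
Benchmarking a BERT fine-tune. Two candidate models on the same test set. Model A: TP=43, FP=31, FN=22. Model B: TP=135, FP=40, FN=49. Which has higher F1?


Model A: P=43/74=0.5811, R=43/65=0.6615, F1=2PR/(P+R)=2TP/(2TP+FP+FN)=86/139=0.6187
Model B: P=135/175=0.7714, R=135/184=0.7337, F1=2PR/(P+R)=2TP/(2TP+FP+FN)=270/359=0.7521
0.6187 < 0.7521 → Model B

Model B


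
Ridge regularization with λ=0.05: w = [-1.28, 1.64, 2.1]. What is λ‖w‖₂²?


‖w‖₂² = (-1.28)² + (1.64)² + (2.1)²
     = 1.6384 + 2.6896 + 4.41
     = 8.738
λ·‖w‖₂² = 0.05·8.738 = 0.4369

0.4369


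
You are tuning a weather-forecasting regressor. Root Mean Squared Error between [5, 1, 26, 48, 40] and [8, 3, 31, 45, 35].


MSE = 72/5 = 14.4
RMSE = √(72/5) = 3.7947

3.7947


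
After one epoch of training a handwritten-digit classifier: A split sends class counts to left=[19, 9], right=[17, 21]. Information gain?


Parent = [36, 30], H_parent = 0.994
H_left = 0.9059 (n=28), H_right = 0.992 (n=38)
H_children = (28/66)·0.9059 + (38/66)·0.992 = 0.9555
IG = 0.994 - 0.9555 = 0.0385

0.0385


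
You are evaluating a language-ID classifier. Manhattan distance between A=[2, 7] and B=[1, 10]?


d = |2-1| + |7-10|
  = 1 + 3
  = 4

4


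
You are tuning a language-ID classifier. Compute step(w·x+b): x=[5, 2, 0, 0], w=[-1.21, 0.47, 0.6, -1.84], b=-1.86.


z = (5)·(-1.21) + (2)·(0.47) + (0)·(0.6) + (0)·(-1.84) - 1.86
  = -6.97
step(z) = 0 (z<0)

0


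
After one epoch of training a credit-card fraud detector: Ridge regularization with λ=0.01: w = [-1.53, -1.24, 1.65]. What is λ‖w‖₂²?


‖w‖₂² = (-1.53)² + (-1.24)² + (1.65)²
     = 2.3409 + 1.5376 + 2.7225
     = 6.601
λ·‖w‖₂² = 0.01·6.601 = 0.06601

0.06601


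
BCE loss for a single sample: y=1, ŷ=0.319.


BCE = -[y·ln(p) + (1-y)·ln(1-p)]
= -1·ln(0.319) - 0
= -ln(0.319) = 1.1426

1.1426


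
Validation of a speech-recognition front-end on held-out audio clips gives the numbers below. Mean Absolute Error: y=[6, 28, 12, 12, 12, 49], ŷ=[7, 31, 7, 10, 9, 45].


Absolute errors: |6-7|=1, |28-31|=3, |12-7|=5, |12-10|=2, |12-9|=3, |49-45|=4
Sum = 18
MAE = 18/6 = 3

3


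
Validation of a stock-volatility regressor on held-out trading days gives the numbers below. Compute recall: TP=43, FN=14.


Recall = TP/(TP+FN)
= 43/(43+14)
= 43/57 = 75.44%

75.44%


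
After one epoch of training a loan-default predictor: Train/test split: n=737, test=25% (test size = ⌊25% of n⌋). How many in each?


Test = ⌊737·25/100⌋ = 184
Train = 737 - 184 = 553

Train: 553, Test: 184


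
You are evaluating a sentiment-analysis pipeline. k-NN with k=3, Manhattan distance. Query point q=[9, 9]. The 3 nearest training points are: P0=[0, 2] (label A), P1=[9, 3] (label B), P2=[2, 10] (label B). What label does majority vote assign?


d(q,P0) = 16  (label A)
d(q,P1) = 6  (label B)
d(q,P2) = 8  (label B)
Votes: A=1, B=2
Majority → B

B


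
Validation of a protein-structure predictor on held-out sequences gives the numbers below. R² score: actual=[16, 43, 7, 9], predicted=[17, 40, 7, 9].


ȳ = 18.75
SS_res = Σ(y-ŷ)² = 10
SS_tot = Σ(y-ȳ)² = 828.75
R² = 1 - SS_res/SS_tot = 1 - 0.0121 = 0.9879

0.9879


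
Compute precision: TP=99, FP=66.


Precision = TP/(TP+FP)
= 99/(99+66)
= 99/165 = 60.0%

60.0%


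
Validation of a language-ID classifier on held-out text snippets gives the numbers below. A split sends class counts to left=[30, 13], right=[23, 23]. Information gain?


Parent = [53, 36], H_parent = 0.9735
H_left = 0.8841 (n=43), H_right = 1 (n=46)
H_children = (43/89)·0.8841 + (46/89)·1 = 0.944
IG = 0.9735 - 0.944 = 0.0295

0.0295


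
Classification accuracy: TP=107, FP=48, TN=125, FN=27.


Accuracy = (TP+TN)/(TP+TN+FP+FN)
= (107+125)/(307)
= 232/307 = 75.57%

75.57%


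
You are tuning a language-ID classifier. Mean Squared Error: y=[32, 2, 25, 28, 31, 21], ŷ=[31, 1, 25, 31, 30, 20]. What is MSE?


Squared errors: (32-31)²=1, (2-1)²=1, (25-25)²=0, (28-31)²=9, (31-30)²=1, (21-20)²=1
Sum = 13
MSE = 13/6 = 13/6

13/6


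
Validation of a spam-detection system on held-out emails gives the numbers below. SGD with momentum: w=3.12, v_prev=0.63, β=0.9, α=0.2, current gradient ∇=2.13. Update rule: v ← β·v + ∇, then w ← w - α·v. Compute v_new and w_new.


v_new = 0.9·0.63 + 2.13 = 0.567 + 2.13 = 2.697
w_new = 3.12 - 0.2·2.697 = 3.12 - 0.5394 = 2.5806

v_new=2.697, w_new=2.5806


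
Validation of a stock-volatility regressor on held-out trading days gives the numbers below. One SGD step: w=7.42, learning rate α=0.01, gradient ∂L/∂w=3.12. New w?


w_new = w - α·∇
= 7.42 - 0.01·3.12
= 7.42 - 0.0312
= 7.3888

7.3888


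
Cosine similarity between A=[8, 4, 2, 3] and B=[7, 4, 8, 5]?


A·B = 8·7 + 4·4 + 2·8 + 3·5 = 103
‖A‖ = √93 = 9.6437, ‖B‖ = √154 = 12.4097
cos = 103/(√93·√154) = 103/√14322 = 0.8607

0.8607


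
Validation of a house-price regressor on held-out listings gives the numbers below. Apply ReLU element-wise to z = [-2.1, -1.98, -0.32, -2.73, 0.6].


ReLU(-2.1) = max(0, -2.1) = 0.0
ReLU(-1.98) = max(0, -1.98) = 0.0
ReLU(-0.32) = max(0, -0.32) = 0.0
ReLU(-2.73) = max(0, -2.73) = 0.0
ReLU(0.6) = max(0, 0.6) = 0.6
result = [0.0, 0.0, 0.0, 0.0, 0.6]

[0.0, 0.0, 0.0, 0.0, 0.6]


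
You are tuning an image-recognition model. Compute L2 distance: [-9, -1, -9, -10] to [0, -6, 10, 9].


d = √((-9-0)² + (-1+ 6)² + (-9-10)² + (-10-9)²)
  = √(81 + 25 + 361 + 361)
  = √828 = 28.775

28.775


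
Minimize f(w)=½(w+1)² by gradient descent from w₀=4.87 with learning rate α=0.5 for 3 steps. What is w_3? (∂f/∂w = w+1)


step 1: grad = 4.87+1 = 5.87; w = 4.87 - 0.5·(5.87) = 1.935
step 2: grad = 1.935+1 = 2.935; w = 1.935 - 0.5·(2.935) = 0.4675
step 3: grad = 0.4675+1 = 1.4675; w = 0.4675 - 0.5·(1.4675) = -0.26625

-0.26625


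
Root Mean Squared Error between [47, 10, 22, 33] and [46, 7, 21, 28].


MSE = 36/4 = 9
RMSE = √(36/4) = 3.0

3.0


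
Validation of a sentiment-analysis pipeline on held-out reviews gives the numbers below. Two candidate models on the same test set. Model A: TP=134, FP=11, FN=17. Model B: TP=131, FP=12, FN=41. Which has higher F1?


Model A: P=134/145=0.9241, R=134/151=0.8874, F1=2PR/(P+R)=2TP/(2TP+FP+FN)=268/296=0.9054
Model B: P=131/143=0.9161, R=131/172=0.7616, F1=2PR/(P+R)=2TP/(2TP+FP+FN)=262/315=0.8317
0.9054 > 0.8317 → Model A

Model A


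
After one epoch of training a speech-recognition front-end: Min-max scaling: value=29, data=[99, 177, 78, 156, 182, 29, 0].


min=0, max=182
(29-0)/(182-0) = 29/182 = 0.1593

0.1593


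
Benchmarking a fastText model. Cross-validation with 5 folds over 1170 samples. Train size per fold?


Fold size = 1170/5 = 234
Training per fold = 1170 - 234 = 936

936


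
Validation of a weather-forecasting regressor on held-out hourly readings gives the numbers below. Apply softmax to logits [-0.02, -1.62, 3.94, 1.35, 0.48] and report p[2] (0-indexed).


Exponentials: e^-0.02=0.9802, e^-1.62=0.1979, e^3.94=51.4186, e^1.35=3.8574, e^0.48=1.6161
Sum = 58.0702
Softmax = [0.0169, 0.0034, 0.8855, 0.0664, 0.0278]
p[2] = 51.4186/58.0702 = 0.8855

0.8855


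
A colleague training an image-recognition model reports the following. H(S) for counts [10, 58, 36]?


Probabilities: [10/104, 58/104, 36/104] ≈ [0.0962, 0.5577, 0.3462]
H = -((10/104)·log₂(10/104) + (58/104)·log₂(58/104) + (36/104)·log₂(36/104))
  = 1.3245 bits

1.3245 bits


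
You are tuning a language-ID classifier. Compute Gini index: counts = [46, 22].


Probabilities: [46/68, 22/68] ≈ [0.6765, 0.3235]
Σpᵢ² = (2116 + 484)/68² = 2600/4624
Gini = 1 - Σpᵢ² = 1 - 2600/4624 = 0.4377

0.4377


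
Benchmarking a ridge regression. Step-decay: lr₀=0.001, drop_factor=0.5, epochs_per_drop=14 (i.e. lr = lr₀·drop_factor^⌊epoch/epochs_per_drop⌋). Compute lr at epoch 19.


n_drops = ⌊19/14⌋ = 1
lr = 0.001·0.5^1 = 0.001·0.5 = 0.0005

0.0005


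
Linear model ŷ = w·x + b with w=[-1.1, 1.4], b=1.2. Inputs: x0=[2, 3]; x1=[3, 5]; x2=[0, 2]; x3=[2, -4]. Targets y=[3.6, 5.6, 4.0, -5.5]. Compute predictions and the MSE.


ŷ0 = (-1.1)·(2) + (1.4)·(3) + 1.2 = 3.2
ŷ1 = (-1.1)·(3) + (1.4)·(5) + 1.2 = 4.9
ŷ2 = (-1.1)·(0) + (1.4)·(2) + 1.2 = 4.0
ŷ3 = (-1.1)·(2) + (1.4)·(-4) + 1.2 = -6.6
errors² = [0.16, 0.49, 0.0, 1.21]
MSE = 1.8600/4 = 0.465

0.465


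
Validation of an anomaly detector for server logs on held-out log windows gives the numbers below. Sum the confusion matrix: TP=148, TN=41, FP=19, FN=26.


Total = TP + TN + FP + FN
= 148 + 41 + 19 + 26
= 234
(Predicted positive: 167, predicted negative: 67)

234


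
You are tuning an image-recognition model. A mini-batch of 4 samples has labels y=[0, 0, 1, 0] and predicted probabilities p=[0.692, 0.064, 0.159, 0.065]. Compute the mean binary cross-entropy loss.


L[0] = -ln(1-0.692) = -ln(0.308) = 1.1777
L[1] = -ln(1-0.064) = -ln(0.936) = 0.0661
L[2] = -ln(0.159) = 1.8389
L[3] = -ln(1-0.065) = -ln(0.935) = 0.0672
mean = (1.1777 + 0.0661 + 1.8389 + 0.0672)/4 = 0.7875

0.7875


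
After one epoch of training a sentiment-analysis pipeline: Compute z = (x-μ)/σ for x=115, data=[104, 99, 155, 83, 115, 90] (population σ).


μ = 107.6667, σ = 23.4639
z = (115 - 107.6667)/23.4639 = 0.3125

0.3125


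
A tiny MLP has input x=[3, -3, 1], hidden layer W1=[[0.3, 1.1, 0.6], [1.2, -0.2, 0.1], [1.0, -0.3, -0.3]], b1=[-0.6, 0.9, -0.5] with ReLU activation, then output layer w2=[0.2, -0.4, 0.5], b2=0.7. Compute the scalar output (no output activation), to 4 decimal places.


z1[0] = (0.3)·(3) + (1.1)·(-3) + (0.6)·(1) - 0.6 = -2.4
z1[1] = (1.2)·(3) + (-0.2)·(-3) + (0.1)·(1) + 0.9 = 5.2
z1[2] = (1.0)·(3) + (-0.3)·(-3) + (-0.3)·(1) - 0.5 = 3.1
h = ReLU(z1) = [0.0, 5.2, 3.1]
output = (0.2)·(0.0) + (-0.4)·(5.2) + (0.5)·(3.1) + 0.7 = 0.17

0.17
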